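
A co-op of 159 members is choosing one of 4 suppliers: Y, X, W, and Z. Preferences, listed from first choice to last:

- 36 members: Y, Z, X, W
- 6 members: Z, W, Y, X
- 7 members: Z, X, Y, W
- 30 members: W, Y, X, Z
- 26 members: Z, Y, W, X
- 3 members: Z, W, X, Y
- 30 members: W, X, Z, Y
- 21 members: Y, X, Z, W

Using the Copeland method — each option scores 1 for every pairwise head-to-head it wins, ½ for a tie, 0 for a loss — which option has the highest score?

Y: beats X, W, and Z → score 3.
X: beats Z; loses to Y and W → score 1.
W: beats X; loses to Y and Z → score 1.
Z: beats W; loses to Y and X → score 1.
Y has the best pairwise record.

Y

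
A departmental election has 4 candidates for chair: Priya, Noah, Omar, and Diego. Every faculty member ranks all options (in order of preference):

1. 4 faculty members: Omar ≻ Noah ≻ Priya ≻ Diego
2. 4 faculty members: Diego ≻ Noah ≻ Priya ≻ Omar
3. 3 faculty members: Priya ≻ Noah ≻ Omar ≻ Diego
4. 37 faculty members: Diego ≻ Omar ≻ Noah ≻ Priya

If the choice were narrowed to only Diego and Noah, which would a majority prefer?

Diego

Voters preferring Diego to Noah: 41; preferring Noah to Diego: 7.
Diego wins the head-to-head.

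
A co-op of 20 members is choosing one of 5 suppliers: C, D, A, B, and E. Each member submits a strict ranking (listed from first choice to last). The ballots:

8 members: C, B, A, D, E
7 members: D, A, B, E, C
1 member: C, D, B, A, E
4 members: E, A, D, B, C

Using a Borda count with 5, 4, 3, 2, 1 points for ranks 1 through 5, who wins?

A

C: 8·5 + 7·1 + 1·5 + 4·1 = 56
D: 8·2 + 7·5 + 1·4 + 4·3 = 67
A: 8·3 + 7·4 + 1·2 + 4·4 = 70
B: 8·4 + 7·3 + 1·3 + 4·2 = 64
E: 8·1 + 7·2 + 1·1 + 4·5 = 43
A has the highest Borda score (70).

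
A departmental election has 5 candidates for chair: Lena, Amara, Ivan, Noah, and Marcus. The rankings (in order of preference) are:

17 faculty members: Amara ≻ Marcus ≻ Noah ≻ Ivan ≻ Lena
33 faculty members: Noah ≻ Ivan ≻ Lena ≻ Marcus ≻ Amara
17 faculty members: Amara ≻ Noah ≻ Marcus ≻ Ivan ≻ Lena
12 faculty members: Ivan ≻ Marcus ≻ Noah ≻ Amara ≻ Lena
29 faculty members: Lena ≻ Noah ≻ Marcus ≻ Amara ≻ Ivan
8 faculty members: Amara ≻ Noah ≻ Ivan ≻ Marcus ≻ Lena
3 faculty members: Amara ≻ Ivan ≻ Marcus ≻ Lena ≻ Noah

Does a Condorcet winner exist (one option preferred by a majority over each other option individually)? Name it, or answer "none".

Noah

Noah vs Lena: 87–32 for Noah.
Noah vs Amara: 74–45 for Noah.
Noah vs Ivan: 104–15 for Noah.
Noah vs Marcus: 87–32 for Noah.
Noah beats every other option head-to-head.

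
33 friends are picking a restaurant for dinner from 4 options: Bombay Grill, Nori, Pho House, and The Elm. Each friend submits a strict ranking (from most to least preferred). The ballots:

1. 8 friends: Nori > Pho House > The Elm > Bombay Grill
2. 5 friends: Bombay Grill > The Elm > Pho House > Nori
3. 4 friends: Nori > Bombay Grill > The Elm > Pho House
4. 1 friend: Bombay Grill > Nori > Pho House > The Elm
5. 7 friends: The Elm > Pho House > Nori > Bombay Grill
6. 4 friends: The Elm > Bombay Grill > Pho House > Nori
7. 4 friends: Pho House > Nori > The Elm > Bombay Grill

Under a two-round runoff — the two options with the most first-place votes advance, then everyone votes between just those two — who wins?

Nori

Round 1 first-place votes: Bombay Grill 6, Nori 12, Pho House 4, The Elm 11.
Nori and The Elm advance.
Runoff: Nori is preferred to The Elm by 17 voters; The Elm by 16.
Nori wins the runoff.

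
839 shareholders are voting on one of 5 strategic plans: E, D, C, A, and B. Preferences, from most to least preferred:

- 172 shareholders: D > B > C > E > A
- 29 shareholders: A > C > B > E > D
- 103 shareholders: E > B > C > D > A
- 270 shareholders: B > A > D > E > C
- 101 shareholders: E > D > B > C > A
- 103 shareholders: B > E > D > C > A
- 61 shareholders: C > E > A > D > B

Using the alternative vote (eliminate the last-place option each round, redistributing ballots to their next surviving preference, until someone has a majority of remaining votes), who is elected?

Round 1: E 204, D 172, C 61, A 29, B 373. Eliminate A.
Round 2: E 204, D 172, C 90, B 373. Eliminate C.
Round 3: E 265, D 172, B 402. Eliminate D.
Round 4: E 265, B 574. B has a majority.

B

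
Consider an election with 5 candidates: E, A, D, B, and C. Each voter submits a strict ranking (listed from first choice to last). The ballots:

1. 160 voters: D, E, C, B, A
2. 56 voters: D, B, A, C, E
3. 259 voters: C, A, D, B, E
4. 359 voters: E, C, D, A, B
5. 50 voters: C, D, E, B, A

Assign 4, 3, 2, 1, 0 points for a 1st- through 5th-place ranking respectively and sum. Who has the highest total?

E: 160·3 + 56·0 + 259·0 + 359·4 + 50·2 = 2016
A: 160·0 + 56·2 + 259·3 + 359·1 + 50·0 = 1248
D: 160·4 + 56·4 + 259·2 + 359·2 + 50·3 = 2250
B: 160·1 + 56·3 + 259·1 + 359·0 + 50·1 = 637
C: 160·2 + 56·1 + 259·4 + 359·3 + 50·4 = 2689
C has the highest Borda score (2689).

C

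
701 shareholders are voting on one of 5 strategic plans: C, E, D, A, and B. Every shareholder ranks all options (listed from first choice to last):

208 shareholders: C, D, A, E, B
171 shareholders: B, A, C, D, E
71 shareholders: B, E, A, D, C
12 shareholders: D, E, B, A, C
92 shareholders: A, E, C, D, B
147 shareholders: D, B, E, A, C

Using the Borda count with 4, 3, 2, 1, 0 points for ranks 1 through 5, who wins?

A

C: 208·4 + 171·2 + 71·0 + 12·0 + 92·2 + 147·0 = 1358
E: 208·1 + 171·0 + 71·3 + 12·3 + 92·3 + 147·2 = 1027
D: 208·3 + 171·1 + 71·1 + 12·4 + 92·1 + 147·4 = 1594
A: 208·2 + 171·3 + 71·2 + 12·1 + 92·4 + 147·1 = 1598
B: 208·0 + 171·4 + 71·4 + 12·2 + 92·0 + 147·3 = 1433
A has the highest Borda score (1598).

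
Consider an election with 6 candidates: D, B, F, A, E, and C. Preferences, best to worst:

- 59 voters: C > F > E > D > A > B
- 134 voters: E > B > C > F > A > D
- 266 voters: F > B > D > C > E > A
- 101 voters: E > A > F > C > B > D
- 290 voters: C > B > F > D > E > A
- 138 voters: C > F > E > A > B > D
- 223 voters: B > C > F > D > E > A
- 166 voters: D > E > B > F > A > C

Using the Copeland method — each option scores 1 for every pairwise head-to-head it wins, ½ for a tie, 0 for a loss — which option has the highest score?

B

D: beats A and E; loses to B, F, and C → score 2.
B: beats D, F, A, E, and C → score 5.
F: beats D, A, and E; loses to B and C → score 3.
A: loses to D, B, F, E, and C → score 0.
E: beats A; loses to D, B, F, and C → score 1.
C: beats D, F, A, and E; loses to B → score 4.
B has the best pairwise record.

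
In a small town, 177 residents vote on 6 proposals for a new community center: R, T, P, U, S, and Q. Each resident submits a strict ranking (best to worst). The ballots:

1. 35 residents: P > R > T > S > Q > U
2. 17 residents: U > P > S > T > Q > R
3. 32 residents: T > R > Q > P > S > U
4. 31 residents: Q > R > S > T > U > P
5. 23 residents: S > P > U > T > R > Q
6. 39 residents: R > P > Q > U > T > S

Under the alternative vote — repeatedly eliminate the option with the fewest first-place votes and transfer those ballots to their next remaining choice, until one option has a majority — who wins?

R

Round 1: R 39, T 32, P 35, U 17, S 23, Q 31. Eliminate U.
Round 2: R 39, T 32, P 52, S 23, Q 31. Eliminate S.
Round 3: R 39, T 32, P 75, Q 31. Eliminate Q.
Round 4: R 70, T 32, P 75. Eliminate T.
Round 5: R 102, P 75. R has a majority.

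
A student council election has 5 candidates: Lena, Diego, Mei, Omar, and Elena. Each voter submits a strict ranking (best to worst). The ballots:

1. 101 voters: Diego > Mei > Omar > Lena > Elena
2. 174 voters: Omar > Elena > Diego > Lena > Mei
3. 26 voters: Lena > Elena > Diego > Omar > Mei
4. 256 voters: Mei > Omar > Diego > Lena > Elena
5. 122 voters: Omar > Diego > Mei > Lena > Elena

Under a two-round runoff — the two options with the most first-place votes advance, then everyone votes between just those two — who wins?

Mei

Round 1 first-place votes: Lena 26, Diego 101, Mei 256, Omar 296, Elena 0.
Omar and Mei advance.
Runoff: Omar is preferred to Mei by 322 voters; Mei by 357.
Mei wins the runoff.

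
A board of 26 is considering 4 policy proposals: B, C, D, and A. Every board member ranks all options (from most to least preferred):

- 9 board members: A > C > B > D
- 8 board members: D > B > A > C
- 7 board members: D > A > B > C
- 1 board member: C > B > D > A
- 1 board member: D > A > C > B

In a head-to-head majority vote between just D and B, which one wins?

Voters preferring D to B: 16; preferring B to D: 10.
D wins the head-to-head.

D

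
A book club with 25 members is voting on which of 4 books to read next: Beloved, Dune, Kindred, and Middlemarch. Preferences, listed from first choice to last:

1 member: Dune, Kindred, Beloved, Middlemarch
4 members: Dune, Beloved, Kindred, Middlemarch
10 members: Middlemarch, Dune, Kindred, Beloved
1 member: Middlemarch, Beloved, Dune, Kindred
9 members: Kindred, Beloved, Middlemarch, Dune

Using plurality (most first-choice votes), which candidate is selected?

First-place votes: Beloved 0, Dune 5, Kindred 9, Middlemarch 11.
Middlemarch has the most first-place votes.

Middlemarch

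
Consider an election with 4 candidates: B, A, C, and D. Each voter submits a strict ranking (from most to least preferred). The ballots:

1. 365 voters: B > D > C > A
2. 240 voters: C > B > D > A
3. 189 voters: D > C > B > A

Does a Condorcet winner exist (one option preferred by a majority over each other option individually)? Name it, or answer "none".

none

Checking pairwise contests:
C beats B 429–365.
B beats A 794–0.
D beats C 554–240.
B beats D 605–189.
Every option loses at least one head-to-head, so there is no Condorcet winner.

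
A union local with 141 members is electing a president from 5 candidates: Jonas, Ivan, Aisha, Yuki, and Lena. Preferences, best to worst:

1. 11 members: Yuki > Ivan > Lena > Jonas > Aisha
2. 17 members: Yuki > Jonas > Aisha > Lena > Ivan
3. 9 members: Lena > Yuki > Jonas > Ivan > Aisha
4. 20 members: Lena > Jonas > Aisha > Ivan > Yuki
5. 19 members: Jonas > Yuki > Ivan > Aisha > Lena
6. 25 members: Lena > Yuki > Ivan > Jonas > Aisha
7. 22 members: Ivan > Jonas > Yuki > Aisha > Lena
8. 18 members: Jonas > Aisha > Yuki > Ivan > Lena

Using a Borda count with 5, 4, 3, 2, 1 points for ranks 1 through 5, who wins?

Jonas: 11·2 + 17·4 + 9·3 + 20·4 + 19·5 + 25·2 + 22·4 + 18·5 = 520
Ivan: 11·4 + 17·1 + 9·2 + 20·2 + 19·3 + 25·3 + 22·5 + 18·2 = 397
Aisha: 11·1 + 17·3 + 9·1 + 20·3 + 19·2 + 25·1 + 22·2 + 18·4 = 310
Yuki: 11·5 + 17·5 + 9·4 + 20·1 + 19·4 + 25·4 + 22·3 + 18·3 = 492
Lena: 11·3 + 17·2 + 9·5 + 20·5 + 19·1 + 25·5 + 22·1 + 18·1 = 396
Jonas has the highest Borda score (520).

Jonas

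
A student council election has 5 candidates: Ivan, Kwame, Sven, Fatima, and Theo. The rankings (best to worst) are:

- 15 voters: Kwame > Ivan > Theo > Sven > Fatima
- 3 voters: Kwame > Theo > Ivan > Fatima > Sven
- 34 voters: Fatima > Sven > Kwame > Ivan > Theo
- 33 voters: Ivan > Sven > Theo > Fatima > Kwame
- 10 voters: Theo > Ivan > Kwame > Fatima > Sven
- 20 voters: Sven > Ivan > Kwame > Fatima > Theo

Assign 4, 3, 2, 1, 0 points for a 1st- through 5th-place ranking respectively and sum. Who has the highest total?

Ivan: 15·3 + 3·2 + 34·1 + 33·4 + 10·3 + 20·3 = 307
Kwame: 15·4 + 3·4 + 34·2 + 33·0 + 10·2 + 20·2 = 200
Sven: 15·1 + 3·0 + 34·3 + 33·3 + 10·0 + 20·4 = 296
Fatima: 15·0 + 3·1 + 34·4 + 33·1 + 10·1 + 20·1 = 202
Theo: 15·2 + 3·3 + 34·0 + 33·2 + 10·4 + 20·0 = 145
Ivan has the highest Borda score (307).

Ivan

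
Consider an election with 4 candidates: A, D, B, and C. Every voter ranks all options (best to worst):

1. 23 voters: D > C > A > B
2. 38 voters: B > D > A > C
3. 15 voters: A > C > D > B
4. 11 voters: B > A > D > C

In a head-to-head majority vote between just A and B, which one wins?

B

Voters preferring A to B: 38; preferring B to A: 49.
B wins the head-to-head.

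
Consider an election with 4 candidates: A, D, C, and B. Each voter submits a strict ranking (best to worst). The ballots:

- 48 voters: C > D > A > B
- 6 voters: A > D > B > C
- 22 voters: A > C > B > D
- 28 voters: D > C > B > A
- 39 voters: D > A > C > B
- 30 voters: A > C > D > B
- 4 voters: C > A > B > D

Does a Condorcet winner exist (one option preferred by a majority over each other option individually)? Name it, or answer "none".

Checking pairwise contests:
D beats A 115–62.
C beats D 104–73.
A beats C 97–80.
A beats B 149–28.
Every option loses at least one head-to-head, so there is no Condorcet winner.

none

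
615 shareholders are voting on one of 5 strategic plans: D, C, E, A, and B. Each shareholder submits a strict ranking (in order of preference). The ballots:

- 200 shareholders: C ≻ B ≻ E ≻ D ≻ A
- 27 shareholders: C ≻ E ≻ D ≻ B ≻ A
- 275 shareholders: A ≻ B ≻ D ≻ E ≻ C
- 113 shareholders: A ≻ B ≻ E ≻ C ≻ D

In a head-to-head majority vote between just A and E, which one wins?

Voters preferring A to E: 388; preferring E to A: 227.
A wins the head-to-head.

A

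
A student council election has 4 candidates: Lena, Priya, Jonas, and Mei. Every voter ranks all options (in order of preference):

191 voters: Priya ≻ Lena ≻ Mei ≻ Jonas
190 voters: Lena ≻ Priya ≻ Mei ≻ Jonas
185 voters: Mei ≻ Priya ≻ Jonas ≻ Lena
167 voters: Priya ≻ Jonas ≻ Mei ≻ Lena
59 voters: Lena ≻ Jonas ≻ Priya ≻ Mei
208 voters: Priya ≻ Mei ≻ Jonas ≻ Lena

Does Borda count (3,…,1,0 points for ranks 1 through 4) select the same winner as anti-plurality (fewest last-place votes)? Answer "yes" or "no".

yes

Borda — scores: Lena 1129, Priya 2507, Jonas 845, Mei 1519. Winner: Priya.
Anti-plurality — last-place votes: Lena 560, Priya 0, Jonas 381, Mei 59. Winner: Priya.
The two methods agree.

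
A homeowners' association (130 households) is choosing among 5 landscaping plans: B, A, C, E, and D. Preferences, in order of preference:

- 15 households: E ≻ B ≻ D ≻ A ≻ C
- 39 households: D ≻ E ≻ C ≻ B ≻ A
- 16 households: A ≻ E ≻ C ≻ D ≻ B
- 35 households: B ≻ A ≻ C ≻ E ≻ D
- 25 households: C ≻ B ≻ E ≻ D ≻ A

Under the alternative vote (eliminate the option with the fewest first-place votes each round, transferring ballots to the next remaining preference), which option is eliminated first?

E

Round 1: B 35, A 16, C 25, E 15, D 39. Eliminate E.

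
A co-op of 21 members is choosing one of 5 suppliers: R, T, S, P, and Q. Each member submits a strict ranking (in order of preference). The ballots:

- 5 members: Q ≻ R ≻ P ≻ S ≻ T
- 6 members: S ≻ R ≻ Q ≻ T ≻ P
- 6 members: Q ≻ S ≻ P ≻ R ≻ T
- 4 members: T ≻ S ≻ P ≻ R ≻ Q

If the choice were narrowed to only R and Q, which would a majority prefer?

Voters preferring R to Q: 10; preferring Q to R: 11.
Q wins the head-to-head.

Q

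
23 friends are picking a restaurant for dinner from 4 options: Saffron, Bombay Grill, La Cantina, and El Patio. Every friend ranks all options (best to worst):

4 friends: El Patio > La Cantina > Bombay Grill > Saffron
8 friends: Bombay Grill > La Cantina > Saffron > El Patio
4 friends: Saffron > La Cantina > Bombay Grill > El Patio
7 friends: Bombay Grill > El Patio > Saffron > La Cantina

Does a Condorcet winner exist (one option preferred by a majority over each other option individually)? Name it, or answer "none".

Bombay Grill vs Saffron: 19–4 for Bombay Grill.
Bombay Grill vs La Cantina: 15–8 for Bombay Grill.
Bombay Grill vs El Patio: 19–4 for Bombay Grill.
Bombay Grill beats every other option head-to-head.

Bombay Grill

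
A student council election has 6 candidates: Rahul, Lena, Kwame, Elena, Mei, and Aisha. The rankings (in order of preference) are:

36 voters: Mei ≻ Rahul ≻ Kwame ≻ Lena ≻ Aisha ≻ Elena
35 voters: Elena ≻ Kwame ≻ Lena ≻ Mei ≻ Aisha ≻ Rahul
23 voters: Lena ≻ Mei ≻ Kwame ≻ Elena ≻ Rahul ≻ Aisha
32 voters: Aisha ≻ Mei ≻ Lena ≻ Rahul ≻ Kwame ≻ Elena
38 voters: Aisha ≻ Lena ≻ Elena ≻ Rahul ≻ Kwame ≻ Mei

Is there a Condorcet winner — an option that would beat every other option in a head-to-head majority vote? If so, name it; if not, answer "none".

Lena

Lena vs Rahul: 128–36 for Lena.
Lena vs Kwame: 93–71 for Lena.
Lena vs Elena: 129–35 for Lena.
Lena vs Mei: 96–68 for Lena.
Lena vs Aisha: 94–70 for Lena.
Lena beats every other option head-to-head.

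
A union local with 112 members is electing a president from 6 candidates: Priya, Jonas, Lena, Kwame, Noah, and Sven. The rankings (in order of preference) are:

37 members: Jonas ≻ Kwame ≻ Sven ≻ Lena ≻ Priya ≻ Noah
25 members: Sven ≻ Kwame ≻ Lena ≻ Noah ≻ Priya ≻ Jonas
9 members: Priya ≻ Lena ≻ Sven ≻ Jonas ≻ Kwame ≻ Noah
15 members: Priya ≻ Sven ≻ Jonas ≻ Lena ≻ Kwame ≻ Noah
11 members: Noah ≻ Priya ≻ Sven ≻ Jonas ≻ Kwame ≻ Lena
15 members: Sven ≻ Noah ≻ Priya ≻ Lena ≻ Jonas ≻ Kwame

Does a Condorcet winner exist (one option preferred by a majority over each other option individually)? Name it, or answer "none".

Sven

Sven vs Priya: 77–35 for Sven.
Sven vs Jonas: 75–37 for Sven.
Sven vs Lena: 103–9 for Sven.
Sven vs Kwame: 75–37 for Sven.
Sven vs Noah: 101–11 for Sven.
Sven beats every other option head-to-head.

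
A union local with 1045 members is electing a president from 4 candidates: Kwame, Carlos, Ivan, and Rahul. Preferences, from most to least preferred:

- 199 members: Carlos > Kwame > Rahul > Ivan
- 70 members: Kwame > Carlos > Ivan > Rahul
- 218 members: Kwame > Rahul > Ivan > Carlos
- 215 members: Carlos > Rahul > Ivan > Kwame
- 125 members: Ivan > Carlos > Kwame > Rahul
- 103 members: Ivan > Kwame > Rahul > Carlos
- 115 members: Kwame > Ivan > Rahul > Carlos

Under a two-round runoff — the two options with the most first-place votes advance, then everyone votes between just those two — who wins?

Round 1 first-place votes: Kwame 403, Carlos 414, Ivan 228, Rahul 0.
Carlos and Kwame advance.
Runoff: Carlos is preferred to Kwame by 539 voters; Kwame by 506.
Carlos wins the runoff.

Carlos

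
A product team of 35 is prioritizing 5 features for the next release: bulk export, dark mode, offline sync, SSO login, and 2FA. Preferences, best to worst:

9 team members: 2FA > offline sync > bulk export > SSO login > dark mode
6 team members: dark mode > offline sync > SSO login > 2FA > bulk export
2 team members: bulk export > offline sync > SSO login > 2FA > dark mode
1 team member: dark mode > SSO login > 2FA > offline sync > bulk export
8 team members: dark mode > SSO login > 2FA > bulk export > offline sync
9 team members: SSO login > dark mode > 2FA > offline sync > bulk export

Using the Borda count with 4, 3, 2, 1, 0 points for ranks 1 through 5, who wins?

bulk export: 9·2 + 6·0 + 2·4 + 1·0 + 8·1 + 9·0 = 34
dark mode: 9·0 + 6·4 + 2·0 + 1·4 + 8·4 + 9·3 = 87
offline sync: 9·3 + 6·3 + 2·3 + 1·1 + 8·0 + 9·1 = 61
SSO login: 9·1 + 6·2 + 2·2 + 1·3 + 8·3 + 9·4 = 88
2FA: 9·4 + 6·1 + 2·1 + 1·2 + 8·2 + 9·2 = 80
SSO login has the highest Borda score (88).

SSO login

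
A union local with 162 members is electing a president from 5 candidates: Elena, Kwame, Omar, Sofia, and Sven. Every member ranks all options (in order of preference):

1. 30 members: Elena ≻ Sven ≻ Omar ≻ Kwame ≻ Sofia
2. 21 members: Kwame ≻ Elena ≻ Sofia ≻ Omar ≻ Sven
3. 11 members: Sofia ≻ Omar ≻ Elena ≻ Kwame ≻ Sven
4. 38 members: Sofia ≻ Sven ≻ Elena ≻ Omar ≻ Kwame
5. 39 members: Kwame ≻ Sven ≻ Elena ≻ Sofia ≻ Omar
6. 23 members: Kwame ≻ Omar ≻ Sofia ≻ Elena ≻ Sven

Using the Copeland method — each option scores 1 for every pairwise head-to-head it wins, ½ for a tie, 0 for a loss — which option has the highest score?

Elena: beats Omar, Sofia, and Sven; loses to Kwame → score 3.
Kwame: beats Elena, Omar, Sofia, and Sven → score 4.
Omar: loses to Elena, Kwame, Sofia, and Sven → score 0.
Sofia: beats Omar and Sven; loses to Elena and Kwame → score 2.
Sven: beats Omar; loses to Elena, Kwame, and Sofia → score 1.
Kwame has the best pairwise record.

Kwame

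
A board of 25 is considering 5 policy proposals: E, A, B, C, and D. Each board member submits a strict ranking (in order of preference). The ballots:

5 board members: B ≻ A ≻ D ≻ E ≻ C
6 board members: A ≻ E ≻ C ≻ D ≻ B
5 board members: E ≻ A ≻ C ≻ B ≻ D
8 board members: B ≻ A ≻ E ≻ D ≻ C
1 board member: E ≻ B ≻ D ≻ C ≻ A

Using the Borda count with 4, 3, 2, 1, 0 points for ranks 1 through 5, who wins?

A

E: 5·1 + 6·3 + 5·4 + 8·2 + 1·4 = 63
A: 5·3 + 6·4 + 5·3 + 8·3 + 1·0 = 78
B: 5·4 + 6·0 + 5·1 + 8·4 + 1·3 = 60
C: 5·0 + 6·2 + 5·2 + 8·0 + 1·1 = 23
D: 5·2 + 6·1 + 5·0 + 8·1 + 1·2 = 26
A has the highest Borda score (78).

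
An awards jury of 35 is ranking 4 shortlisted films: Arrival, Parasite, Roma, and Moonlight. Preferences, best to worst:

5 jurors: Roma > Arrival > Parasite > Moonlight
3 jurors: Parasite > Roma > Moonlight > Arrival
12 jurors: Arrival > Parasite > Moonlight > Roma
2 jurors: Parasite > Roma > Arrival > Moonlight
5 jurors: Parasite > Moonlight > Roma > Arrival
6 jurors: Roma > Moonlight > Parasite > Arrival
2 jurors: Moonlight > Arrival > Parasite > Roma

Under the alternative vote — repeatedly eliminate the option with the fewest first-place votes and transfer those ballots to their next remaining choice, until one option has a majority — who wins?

Roma

Round 1: Arrival 12, Parasite 10, Roma 11, Moonlight 2. Eliminate Moonlight.
Round 2: Arrival 14, Parasite 10, Roma 11. Eliminate Parasite.
Round 3: Arrival 14, Roma 21. Roma has a majority.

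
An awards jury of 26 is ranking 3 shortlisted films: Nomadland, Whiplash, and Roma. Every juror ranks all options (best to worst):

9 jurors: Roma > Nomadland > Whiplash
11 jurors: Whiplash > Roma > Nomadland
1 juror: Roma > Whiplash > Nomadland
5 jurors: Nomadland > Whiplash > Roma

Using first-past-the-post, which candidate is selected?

Whiplash

First-place votes: Nomadland 5, Whiplash 11, Roma 10.
Whiplash has the most first-place votes.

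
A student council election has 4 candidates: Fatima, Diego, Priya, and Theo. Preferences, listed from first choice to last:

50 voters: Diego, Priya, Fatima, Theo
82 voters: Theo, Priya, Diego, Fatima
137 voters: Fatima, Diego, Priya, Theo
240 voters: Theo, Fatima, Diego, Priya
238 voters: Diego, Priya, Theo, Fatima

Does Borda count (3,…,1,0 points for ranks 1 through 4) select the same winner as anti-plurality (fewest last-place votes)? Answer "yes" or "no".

Borda — scores: Fatima 941, Diego 1460, Priya 877, Theo 1204. Winner: Diego.
Anti-plurality — last-place votes: Fatima 320, Diego 0, Priya 240, Theo 187. Winner: Diego.
The two methods agree.

yes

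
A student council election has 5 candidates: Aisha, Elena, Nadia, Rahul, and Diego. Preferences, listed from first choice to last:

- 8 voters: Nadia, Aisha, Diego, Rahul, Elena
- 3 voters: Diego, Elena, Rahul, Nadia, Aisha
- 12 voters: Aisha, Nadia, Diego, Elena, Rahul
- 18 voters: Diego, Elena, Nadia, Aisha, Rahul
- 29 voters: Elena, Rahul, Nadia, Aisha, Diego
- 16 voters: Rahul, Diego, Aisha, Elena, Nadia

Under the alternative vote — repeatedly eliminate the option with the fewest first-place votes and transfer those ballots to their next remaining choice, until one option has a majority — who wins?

Round 1: Aisha 12, Elena 29, Nadia 8, Rahul 16, Diego 21. Eliminate Nadia.
Round 2: Aisha 20, Elena 29, Rahul 16, Diego 21. Eliminate Rahul.
Round 3: Aisha 20, Elena 29, Diego 37. Eliminate Aisha.
Round 4: Elena 29, Diego 57. Diego has a majority.

Diego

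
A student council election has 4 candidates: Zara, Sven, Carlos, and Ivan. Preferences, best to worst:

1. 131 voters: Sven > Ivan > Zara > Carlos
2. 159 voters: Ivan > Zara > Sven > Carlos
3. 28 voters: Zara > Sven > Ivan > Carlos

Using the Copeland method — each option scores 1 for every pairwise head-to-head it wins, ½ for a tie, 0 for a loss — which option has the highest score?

Ivan

Zara: beats Sven and Carlos; loses to Ivan → score 2.
Sven: beats Carlos; ties Ivan; loses to Zara → score 1.5.
Carlos: loses to Zara, Sven, and Ivan → score 0.
Ivan: beats Zara and Carlos; ties Sven → score 2.5.
Ivan has the best pairwise record.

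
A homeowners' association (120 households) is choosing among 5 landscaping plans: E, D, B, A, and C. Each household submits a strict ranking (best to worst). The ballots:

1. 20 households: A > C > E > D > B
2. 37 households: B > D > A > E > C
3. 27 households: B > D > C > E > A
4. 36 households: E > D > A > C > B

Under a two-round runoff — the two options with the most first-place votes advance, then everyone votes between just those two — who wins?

B

Round 1 first-place votes: E 36, D 0, B 64, A 20, C 0.
B and E advance.
Runoff: B is preferred to E by 64 voters; E by 56.
B wins the runoff.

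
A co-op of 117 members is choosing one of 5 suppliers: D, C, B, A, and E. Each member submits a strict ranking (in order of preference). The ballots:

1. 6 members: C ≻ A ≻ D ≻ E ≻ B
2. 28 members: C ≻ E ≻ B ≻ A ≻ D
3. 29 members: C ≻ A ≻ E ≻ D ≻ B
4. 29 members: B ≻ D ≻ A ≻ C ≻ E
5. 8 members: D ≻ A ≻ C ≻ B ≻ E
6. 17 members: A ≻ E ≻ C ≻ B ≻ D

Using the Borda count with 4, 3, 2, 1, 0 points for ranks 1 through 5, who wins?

C

D: 6·2 + 28·0 + 29·1 + 29·3 + 8·4 + 17·0 = 160
C: 6·4 + 28·4 + 29·4 + 29·1 + 8·2 + 17·2 = 331
B: 6·0 + 28·2 + 29·0 + 29·4 + 8·1 + 17·1 = 197
A: 6·3 + 28·1 + 29·3 + 29·2 + 8·3 + 17·4 = 283
E: 6·1 + 28·3 + 29·2 + 29·0 + 8·0 + 17·3 = 199
C has the highest Borda score (331).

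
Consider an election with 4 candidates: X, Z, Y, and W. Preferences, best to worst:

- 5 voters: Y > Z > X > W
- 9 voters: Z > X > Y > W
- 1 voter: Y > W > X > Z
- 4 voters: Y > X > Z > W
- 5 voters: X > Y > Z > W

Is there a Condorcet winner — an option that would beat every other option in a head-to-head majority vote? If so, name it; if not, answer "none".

none

Checking pairwise contests:
Z beats X 14–10.
Y beats Z 15–9.
X beats Y 14–10.
X beats W 23–1.
Every option loses at least one head-to-head, so there is no Condorcet winner.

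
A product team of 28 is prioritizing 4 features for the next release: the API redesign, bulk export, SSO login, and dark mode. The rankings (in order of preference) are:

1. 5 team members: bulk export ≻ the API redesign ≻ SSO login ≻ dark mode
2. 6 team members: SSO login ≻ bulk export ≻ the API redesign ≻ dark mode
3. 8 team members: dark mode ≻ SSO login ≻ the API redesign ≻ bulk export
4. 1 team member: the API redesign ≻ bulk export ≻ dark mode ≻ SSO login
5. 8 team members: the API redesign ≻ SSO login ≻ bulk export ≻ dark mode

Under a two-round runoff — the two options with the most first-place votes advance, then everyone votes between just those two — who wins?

Round 1 first-place votes: the API redesign 9, bulk export 5, SSO login 6, dark mode 8.
the API redesign and dark mode advance.
Runoff: the API redesign is preferred to dark mode by 20 voters; dark mode by 8.
the API redesign wins the runoff.

the API redesign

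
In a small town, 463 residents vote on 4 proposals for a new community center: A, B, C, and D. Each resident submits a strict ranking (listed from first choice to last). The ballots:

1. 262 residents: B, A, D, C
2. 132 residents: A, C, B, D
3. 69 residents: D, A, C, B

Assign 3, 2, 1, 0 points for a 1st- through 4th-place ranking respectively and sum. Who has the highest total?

A: 262·2 + 132·3 + 69·2 = 1058
B: 262·3 + 132·1 + 69·0 = 918
C: 262·0 + 132·2 + 69·1 = 333
D: 262·1 + 132·0 + 69·3 = 469
A has the highest Borda score (1058).

A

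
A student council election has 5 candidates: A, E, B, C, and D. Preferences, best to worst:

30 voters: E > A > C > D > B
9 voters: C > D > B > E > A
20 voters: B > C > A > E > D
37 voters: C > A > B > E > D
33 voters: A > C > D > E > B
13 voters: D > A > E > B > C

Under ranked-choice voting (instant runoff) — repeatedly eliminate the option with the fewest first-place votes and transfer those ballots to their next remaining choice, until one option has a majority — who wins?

Round 1: A 33, E 30, B 20, C 46, D 13. Eliminate D.
Round 2: A 46, E 30, B 20, C 46. Eliminate B.
Round 3: A 46, E 30, C 66. Eliminate E.
Round 4: A 76, C 66. A has a majority.

A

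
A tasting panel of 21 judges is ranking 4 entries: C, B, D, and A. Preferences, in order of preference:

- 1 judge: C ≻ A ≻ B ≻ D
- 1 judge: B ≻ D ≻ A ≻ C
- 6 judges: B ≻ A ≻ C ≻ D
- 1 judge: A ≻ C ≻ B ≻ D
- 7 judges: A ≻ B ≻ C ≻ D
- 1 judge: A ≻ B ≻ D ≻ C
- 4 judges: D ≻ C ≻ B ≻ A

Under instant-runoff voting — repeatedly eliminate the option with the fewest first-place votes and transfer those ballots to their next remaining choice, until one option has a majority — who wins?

Round 1: C 1, B 7, D 4, A 9. Eliminate C.
Round 2: B 7, D 4, A 10. Eliminate D.
Round 3: B 11, A 10. B has a majority.

B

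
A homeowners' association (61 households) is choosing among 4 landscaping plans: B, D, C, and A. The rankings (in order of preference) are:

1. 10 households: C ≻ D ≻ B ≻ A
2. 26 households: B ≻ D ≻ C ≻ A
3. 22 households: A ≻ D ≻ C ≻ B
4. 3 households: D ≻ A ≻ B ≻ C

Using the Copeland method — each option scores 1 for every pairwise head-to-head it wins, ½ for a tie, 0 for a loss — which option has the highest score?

B: beats A; loses to D and C → score 1.
D: beats B, C, and A → score 3.
C: beats B and A; loses to D → score 2.
A: loses to B, D, and C → score 0.
D has the best pairwise record.

D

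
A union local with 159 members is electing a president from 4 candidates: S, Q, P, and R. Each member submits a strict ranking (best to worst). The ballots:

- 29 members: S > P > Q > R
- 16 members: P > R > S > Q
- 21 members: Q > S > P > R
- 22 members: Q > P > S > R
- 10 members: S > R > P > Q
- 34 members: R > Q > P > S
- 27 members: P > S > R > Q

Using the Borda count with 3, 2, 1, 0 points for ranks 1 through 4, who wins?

P

S: 29·3 + 16·1 + 21·2 + 22·1 + 10·3 + 34·0 + 27·2 = 251
Q: 29·1 + 16·0 + 21·3 + 22·3 + 10·0 + 34·2 + 27·0 = 226
P: 29·2 + 16·3 + 21·1 + 22·2 + 10·1 + 34·1 + 27·3 = 296
R: 29·0 + 16·2 + 21·0 + 22·0 + 10·2 + 34·3 + 27·1 = 181
P has the highest Borda score (296).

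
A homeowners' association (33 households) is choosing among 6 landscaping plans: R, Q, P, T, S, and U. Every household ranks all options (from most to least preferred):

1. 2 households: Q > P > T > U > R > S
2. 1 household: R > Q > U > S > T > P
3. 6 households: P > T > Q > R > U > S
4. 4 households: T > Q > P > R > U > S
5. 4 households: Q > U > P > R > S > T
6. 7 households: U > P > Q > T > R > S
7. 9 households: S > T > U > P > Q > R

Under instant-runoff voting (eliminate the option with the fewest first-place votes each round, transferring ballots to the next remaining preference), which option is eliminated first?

R

Round 1: R 1, Q 6, P 6, T 4, S 9, U 7. Eliminate R.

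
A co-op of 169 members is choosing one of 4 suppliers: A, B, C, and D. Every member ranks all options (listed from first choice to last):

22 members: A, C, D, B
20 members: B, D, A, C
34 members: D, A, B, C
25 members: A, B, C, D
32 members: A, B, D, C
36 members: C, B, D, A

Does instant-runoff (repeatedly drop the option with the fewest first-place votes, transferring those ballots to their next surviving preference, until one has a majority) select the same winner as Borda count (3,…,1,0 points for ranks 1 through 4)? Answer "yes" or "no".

no

Instant-runoff — R1 A 79, B 20, C 36, D 34 (B out); R2 A 79, C 36, D 54 (C out); R3 A 79, D 90 (D winner). Winner: D.
Borda — scores: A 325, B 280, C 177, D 232. Winner: A.
The two methods disagree.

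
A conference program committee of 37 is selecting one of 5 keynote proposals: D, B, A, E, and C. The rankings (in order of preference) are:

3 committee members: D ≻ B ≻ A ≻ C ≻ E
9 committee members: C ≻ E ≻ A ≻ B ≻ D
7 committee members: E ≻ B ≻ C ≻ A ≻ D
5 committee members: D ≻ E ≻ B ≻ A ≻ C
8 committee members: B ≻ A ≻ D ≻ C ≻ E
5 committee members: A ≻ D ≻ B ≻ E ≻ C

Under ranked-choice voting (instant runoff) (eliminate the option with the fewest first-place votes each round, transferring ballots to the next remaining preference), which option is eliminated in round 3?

Round 1: D 8, B 8, A 5, E 7, C 9. Eliminate A.
Round 2: D 13, B 8, E 7, C 9. Eliminate E.
Round 3: D 13, B 15, C 9. Eliminate C.

C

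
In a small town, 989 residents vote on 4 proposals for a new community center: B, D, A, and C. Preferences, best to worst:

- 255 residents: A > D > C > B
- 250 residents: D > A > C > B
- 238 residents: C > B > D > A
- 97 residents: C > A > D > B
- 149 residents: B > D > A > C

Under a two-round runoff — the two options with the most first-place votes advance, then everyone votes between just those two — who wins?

A

Round 1 first-place votes: B 149, D 250, A 255, C 335.
C and A advance.
Runoff: C is preferred to A by 335 voters; A by 654.
A wins the runoff.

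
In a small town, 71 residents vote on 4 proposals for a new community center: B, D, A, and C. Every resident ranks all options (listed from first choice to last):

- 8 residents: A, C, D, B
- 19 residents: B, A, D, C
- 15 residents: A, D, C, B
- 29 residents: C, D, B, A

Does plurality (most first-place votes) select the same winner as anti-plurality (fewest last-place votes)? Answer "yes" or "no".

Plurality — first-place votes: B 19, D 0, A 23, C 29. Winner: C.
Anti-plurality — last-place votes: B 23, D 0, A 29, C 19. Winner: D.
The two methods disagree.

no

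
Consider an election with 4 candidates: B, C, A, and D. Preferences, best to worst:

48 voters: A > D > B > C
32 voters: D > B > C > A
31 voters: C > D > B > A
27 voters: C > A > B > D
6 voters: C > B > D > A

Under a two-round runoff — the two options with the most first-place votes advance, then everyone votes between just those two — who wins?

Round 1 first-place votes: B 0, C 64, A 48, D 32.
C and A advance.
Runoff: C is preferred to A by 96 voters; A by 48.
C wins the runoff.

C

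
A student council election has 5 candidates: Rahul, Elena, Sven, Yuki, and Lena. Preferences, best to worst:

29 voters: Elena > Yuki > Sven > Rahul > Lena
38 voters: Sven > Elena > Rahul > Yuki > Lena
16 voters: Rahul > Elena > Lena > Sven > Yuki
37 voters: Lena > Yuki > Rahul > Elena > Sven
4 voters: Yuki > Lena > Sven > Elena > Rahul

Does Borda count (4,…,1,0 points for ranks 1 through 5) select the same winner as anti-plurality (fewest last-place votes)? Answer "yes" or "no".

Borda — scores: Rahul 243, Elena 319, Sven 234, Yuki 252, Lena 192. Winner: Elena.
Anti-plurality — last-place votes: Rahul 4, Elena 0, Sven 37, Yuki 16, Lena 67. Winner: Elena.
The two methods agree.

yes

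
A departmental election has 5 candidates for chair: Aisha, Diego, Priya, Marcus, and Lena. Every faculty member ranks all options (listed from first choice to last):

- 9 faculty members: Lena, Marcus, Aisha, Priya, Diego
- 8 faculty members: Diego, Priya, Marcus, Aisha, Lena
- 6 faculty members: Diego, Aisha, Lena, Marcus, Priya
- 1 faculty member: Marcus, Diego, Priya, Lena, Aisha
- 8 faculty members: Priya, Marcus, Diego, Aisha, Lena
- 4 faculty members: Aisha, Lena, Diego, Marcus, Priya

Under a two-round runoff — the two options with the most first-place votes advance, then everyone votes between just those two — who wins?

Diego

Round 1 first-place votes: Aisha 4, Diego 14, Priya 8, Marcus 1, Lena 9.
Diego and Lena advance.
Runoff: Diego is preferred to Lena by 23 voters; Lena by 13.
Diego wins the runoff.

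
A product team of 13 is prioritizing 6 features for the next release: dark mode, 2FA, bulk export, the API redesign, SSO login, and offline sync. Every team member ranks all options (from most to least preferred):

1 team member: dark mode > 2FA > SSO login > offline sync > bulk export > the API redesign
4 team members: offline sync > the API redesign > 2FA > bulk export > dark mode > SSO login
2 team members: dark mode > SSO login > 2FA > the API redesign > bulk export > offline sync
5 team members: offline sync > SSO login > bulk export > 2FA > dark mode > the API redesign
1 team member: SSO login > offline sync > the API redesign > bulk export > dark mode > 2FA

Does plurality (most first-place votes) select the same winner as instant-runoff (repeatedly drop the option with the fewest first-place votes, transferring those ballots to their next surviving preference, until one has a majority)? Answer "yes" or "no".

yes

Plurality — first-place votes: dark mode 3, 2FA 0, bulk export 0, the API redesign 0, SSO login 1, offline sync 9. Winner: offline sync.
Instant-runoff — R1 dark mode 3, 2FA 0, bulk export 0, the API redesign 0, SSO login 1, offline sync 9 (offline sync winner). Winner: offline sync.
The two methods agree.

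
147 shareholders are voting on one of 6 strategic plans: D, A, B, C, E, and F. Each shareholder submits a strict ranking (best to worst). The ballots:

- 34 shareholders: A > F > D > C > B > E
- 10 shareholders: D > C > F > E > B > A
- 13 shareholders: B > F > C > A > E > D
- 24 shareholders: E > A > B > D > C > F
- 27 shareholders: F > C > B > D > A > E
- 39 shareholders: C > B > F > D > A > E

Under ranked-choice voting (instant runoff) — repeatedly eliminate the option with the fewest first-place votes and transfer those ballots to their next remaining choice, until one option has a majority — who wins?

C

Round 1: D 10, A 34, B 13, C 39, E 24, F 27. Eliminate D.
Round 2: A 34, B 13, C 49, E 24, F 27. Eliminate B.
Round 3: A 34, C 49, E 24, F 40. Eliminate E.
Round 4: A 58, C 49, F 40. Eliminate F.
Round 5: A 58, C 89. C has a majority.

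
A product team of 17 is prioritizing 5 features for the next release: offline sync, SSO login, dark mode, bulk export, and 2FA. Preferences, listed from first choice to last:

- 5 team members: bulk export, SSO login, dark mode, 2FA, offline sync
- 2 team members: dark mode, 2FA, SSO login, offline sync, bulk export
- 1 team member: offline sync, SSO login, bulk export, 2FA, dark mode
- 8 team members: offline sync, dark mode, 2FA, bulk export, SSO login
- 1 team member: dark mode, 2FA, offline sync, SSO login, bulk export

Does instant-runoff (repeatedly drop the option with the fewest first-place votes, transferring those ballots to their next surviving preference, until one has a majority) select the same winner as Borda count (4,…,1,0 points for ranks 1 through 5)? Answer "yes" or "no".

no

Instant-runoff — R1 offline sync 9, SSO login 0, dark mode 3, bulk export 5, 2FA 0 (offline sync winner). Winner: offline sync.
Borda — scores: offline sync 40, SSO login 23, dark mode 46, bulk export 30, 2FA 31. Winner: dark mode.
The two methods disagree.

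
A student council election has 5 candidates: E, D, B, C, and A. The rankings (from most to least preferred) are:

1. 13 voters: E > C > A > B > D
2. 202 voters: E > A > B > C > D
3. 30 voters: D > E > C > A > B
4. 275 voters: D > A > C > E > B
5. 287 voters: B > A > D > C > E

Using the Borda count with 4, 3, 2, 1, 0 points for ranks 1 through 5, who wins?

A

E: 13·4 + 202·4 + 30·3 + 275·1 + 287·0 = 1225
D: 13·0 + 202·0 + 30·4 + 275·4 + 287·2 = 1794
B: 13·1 + 202·2 + 30·0 + 275·0 + 287·4 = 1565
C: 13·3 + 202·1 + 30·2 + 275·2 + 287·1 = 1138
A: 13·2 + 202·3 + 30·1 + 275·3 + 287·3 = 2348
A has the highest Borda score (2348).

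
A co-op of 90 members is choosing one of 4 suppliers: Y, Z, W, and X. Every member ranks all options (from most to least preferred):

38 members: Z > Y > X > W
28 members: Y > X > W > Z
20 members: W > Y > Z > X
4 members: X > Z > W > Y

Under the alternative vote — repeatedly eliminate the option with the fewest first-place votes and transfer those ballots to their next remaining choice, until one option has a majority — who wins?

Y

Round 1: Y 28, Z 38, W 20, X 4. Eliminate X.
Round 2: Y 28, Z 42, W 20. Eliminate W.
Round 3: Y 48, Z 42. Y has a majority.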